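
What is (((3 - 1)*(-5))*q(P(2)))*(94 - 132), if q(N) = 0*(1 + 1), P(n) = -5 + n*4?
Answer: 0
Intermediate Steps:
P(n) = -5 + 4*n
q(N) = 0 (q(N) = 0*2 = 0)
(((3 - 1)*(-5))*q(P(2)))*(94 - 132) = (((3 - 1)*(-5))*0)*(94 - 132) = ((2*(-5))*0)*(-38) = -10*0*(-38) = 0*(-38) = 0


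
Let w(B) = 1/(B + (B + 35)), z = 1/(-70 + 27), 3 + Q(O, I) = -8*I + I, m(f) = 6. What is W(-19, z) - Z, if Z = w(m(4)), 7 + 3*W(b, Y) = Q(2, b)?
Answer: 1926/47 ≈ 40.979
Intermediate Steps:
Q(O, I) = -3 - 7*I (Q(O, I) = -3 + (-8*I + I) = -3 - 7*I)
z = -1/43 (z = 1/(-43) = -1/43 ≈ -0.023256)
W(b, Y) = -10/3 - 7*b/3 (W(b, Y) = -7/3 + (-3 - 7*b)/3 = -7/3 + (-1 - 7*b/3) = -10/3 - 7*b/3)
w(B) = 1/(35 + 2*B) (w(B) = 1/(B + (35 + B)) = 1/(35 + 2*B))
Z = 1/47 (Z = 1/(35 + 2*6) = 1/(35 + 12) = 1/47 ≈ 0.021277)
W(-19, z) - Z = (-10/3 - 7/3*(-19)) - 1*1/47 = (-10/3 + 133/3) - 1/47 = 41 - 1/47 = 1926/47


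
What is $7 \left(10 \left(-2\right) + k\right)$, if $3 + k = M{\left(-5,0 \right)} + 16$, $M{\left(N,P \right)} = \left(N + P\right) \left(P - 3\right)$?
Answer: $56$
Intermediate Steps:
$M{\left(N,P \right)} = \left(-3 + P\right) \left(N + P\right)$ ($M{\left(N,P \right)} = \left(N + P\right) \left(-3 + P\right) = \left(-3 + P\right) \left(N + P\right)$)
$k = 28$ ($k = -3 + \left(\left(0^{2} - -15 - 0 - 0\right) + 16\right) = -3 + \left(\left(0 + 15 + 0 + 0\right) + 16\right) = -3 + \left(15 + 16\right) = -3 + 31 = 28$)
$7 \left(10 \left(-2\right) + k\right) = 7 \left(10 \left(-2\right) + 28\right) = 7 \left(-20 + 28\right) = 7 \cdot 8 = 56$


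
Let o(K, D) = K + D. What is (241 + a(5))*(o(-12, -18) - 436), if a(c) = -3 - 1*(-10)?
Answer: -115568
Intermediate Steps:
a(c) = 7 (a(c) = -3 + 10 = 7)
o(K, D) = D + K
(241 + a(5))*(o(-12, -18) - 436) = (241 + 7)*((-18 - 12) - 436) = 248*(-30 - 436) = 248*(-466) = -115568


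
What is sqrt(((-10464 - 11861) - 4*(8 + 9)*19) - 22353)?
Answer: I*sqrt(45970) ≈ 214.41*I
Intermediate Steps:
sqrt(((-10464 - 11861) - 4*(8 + 9)*19) - 22353) = sqrt((-22325 - 4*17*19) - 22353) = sqrt((-22325 - 68*19) - 22353) = sqrt((-22325 - 1292) - 22353) = sqrt(-23617 - 22353) = sqrt(-45970) = I*sqrt(45970)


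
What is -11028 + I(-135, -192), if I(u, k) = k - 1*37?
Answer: -11257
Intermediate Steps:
I(u, k) = -37 + k (I(u, k) = k - 37 = -37 + k)
-11028 + I(-135, -192) = -11028 + (-37 - 192) = -11028 - 229 = -11257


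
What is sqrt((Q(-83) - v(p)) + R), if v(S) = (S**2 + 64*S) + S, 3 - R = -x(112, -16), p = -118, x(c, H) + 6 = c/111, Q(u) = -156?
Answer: I*sqrt(79002141)/111 ≈ 80.075*I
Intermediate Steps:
x(c, H) = -6 + c/111
R = -221/111 (R = 3 - (-1)*(-6 + (1/111)*112) = 3 - (-1)*(-6 + 112/111) = 3 - (-1)*(-554)/111 = 3 - 1*554/111 = 3 - 554/111 = -221/111 ≈ -1.9910)
v(S) = S**2 + 65*S
sqrt((Q(-83) - v(p)) + R) = sqrt((-156 - (-118)*(65 - 118)) - 221/111) = sqrt((-156 - (-118)*(-53)) - 221/111) = sqrt((-156 - 1*6254) - 221/111) = sqrt((-156 - 6254) - 221/111) = sqrt(-6410 - 221/111) = sqrt(-711731/111) = I*sqrt(79002141)/111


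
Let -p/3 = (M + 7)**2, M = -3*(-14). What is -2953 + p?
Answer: -10156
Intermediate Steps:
M = 42
p = -7203 (p = -3*(42 + 7)**2 = -3*49**2 = -3*2401 = -7203)
-2953 + p = -2953 - 7203 = -10156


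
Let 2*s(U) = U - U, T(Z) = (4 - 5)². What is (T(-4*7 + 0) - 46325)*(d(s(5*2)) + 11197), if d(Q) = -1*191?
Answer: -509841944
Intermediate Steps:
T(Z) = 1 (T(Z) = (-1)² = 1)
s(U) = 0 (s(U) = (U - U)/2 = (½)*0 = 0)
d(Q) = -191
(T(-4*7 + 0) - 46325)*(d(s(5*2)) + 11197) = (1 - 46325)*(-191 + 11197) = -46324*11006 = -509841944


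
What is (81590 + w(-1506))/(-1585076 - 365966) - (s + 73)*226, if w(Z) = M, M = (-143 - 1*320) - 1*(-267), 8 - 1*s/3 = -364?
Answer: -262136190691/975521 ≈ -2.6871e+5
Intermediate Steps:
s = 1116 (s = 24 - 3*(-364) = 24 + 1092 = 1116)
M = -196 (M = (-143 - 320) + 267 = -463 + 267 = -196)
w(Z) = -196
(81590 + w(-1506))/(-1585076 - 365966) - (s + 73)*226 = (81590 - 196)/(-1585076 - 365966) - (1116 + 73)*226 = 81394/(-1951042) - 1189*226 = 81394*(-1/1951042) - 1*268714 = -40697/975521 - 268714 = -262136190691/975521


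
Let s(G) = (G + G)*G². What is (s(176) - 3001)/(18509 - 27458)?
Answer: -3633517/2983 ≈ -1218.1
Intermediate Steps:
s(G) = 2*G³ (s(G) = (2*G)*G² = 2*G³)
(s(176) - 3001)/(18509 - 27458) = (2*176³ - 3001)/(18509 - 27458) = (2*5451776 - 3001)/(-8949) = (10903552 - 3001)*(-1/8949) = 10900551*(-1/8949) = -3633517/2983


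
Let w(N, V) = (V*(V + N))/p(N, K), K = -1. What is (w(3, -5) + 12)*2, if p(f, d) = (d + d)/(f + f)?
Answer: -36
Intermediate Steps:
p(f, d) = d/f (p(f, d) = (2*d)/((2*f)) = (2*d)*(1/(2*f)) = d/f)
w(N, V) = -N*V*(N + V) (w(N, V) = (V*(V + N))/((-1/N)) = (V*(N + V))*(-N) = -N*V*(N + V))
(w(3, -5) + 12)*2 = (-1*3*(-5)*(3 - 5) + 12)*2 = (-1*3*(-5)*(-2) + 12)*2 = (-30 + 12)*2 = -18*2 = -36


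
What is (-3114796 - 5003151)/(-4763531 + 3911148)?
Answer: 8117947/852383 ≈ 9.5238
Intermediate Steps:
(-3114796 - 5003151)/(-4763531 + 3911148) = -8117947/(-852383) = -8117947*(-1/852383) = 8117947/852383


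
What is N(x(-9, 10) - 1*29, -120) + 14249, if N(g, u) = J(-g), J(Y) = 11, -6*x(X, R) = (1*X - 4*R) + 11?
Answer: 14260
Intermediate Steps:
x(X, R) = -11/6 - X/6 + 2*R/3 (x(X, R) = -((1*X - 4*R) + 11)/6 = -((X - 4*R) + 11)/6 = -(11 + X - 4*R)/6 = -11/6 - X/6 + 2*R/3)
N(g, u) = 11
N(x(-9, 10) - 1*29, -120) + 14249 = 11 + 14249 = 14260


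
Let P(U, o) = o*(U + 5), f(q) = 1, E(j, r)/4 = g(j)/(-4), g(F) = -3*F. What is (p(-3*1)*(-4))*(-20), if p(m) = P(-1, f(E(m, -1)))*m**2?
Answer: 2880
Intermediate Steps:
E(j, r) = 3*j (E(j, r) = 4*(-3*j/(-4)) = 4*(-3*j*(-1/4)) = 4*(3*j/4) = 3*j)
P(U, o) = o*(5 + U)
p(m) = 4*m**2 (p(m) = (1*(5 - 1))*m**2 = (1*4)*m**2 = 4*m**2)
(p(-3*1)*(-4))*(-20) = ((4*(-3*1)**2)*(-4))*(-20) = ((4*(-3)**2)*(-4))*(-20) = ((4*9)*(-4))*(-20) = (36*(-4))*(-20) = -144*(-20) = 2880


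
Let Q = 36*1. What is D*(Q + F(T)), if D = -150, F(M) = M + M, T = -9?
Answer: -2700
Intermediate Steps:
F(M) = 2*M
Q = 36
D*(Q + F(T)) = -150*(36 + 2*(-9)) = -150*(36 - 18) = -150*18 = -2700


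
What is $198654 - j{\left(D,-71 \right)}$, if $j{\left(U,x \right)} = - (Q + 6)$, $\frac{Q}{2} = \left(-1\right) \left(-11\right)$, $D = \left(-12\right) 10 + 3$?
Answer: $198682$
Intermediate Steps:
$D = -117$ ($D = -120 + 3 = -117$)
$Q = 22$ ($Q = 2 \left(\left(-1\right) \left(-11\right)\right) = 2 \cdot 11 = 22$)
$j{\left(U,x \right)} = -28$ ($j{\left(U,x \right)} = - (22 + 6) = \left(-1\right) 28 = -28$)
$198654 - j{\left(D,-71 \right)} = 198654 - -28 = 198654 + 28 = 198682$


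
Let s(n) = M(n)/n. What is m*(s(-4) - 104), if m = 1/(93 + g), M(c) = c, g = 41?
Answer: -103/134 ≈ -0.76866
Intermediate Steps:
m = 1/134 (m = 1/(93 + 41) = 1/134 ≈ 0.0074627)
s(n) = 1 (s(n) = n/n = 1)
m*(s(-4) - 104) = (1 - 104)/134 = (1/134)*(-103) = -103/134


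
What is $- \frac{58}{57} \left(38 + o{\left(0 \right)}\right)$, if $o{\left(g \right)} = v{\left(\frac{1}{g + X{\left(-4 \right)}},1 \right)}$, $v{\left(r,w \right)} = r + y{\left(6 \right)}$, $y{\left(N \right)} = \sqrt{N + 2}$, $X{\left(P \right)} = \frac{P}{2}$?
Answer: $- \frac{725}{19} - \frac{116 \sqrt{2}}{57} \approx -41.036$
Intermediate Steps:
$X{\left(P \right)} = \frac{P}{2}$ ($X{\left(P \right)} = P \frac{1}{2} = \frac{P}{2}$)
$y{\left(N \right)} = \sqrt{2 + N}$
$v{\left(r,w \right)} = r + 2 \sqrt{2}$ ($v{\left(r,w \right)} = r + \sqrt{2 + 6} = r + \sqrt{8} = r + 2 \sqrt{2}$)
$o{\left(g \right)} = \frac{1}{-2 + g} + 2 \sqrt{2}$ ($o{\left(g \right)} = \frac{1}{g + \frac{1}{2} \left(-4\right)} + 2 \sqrt{2} = \frac{1}{g - 2} + 2 \sqrt{2} = \frac{1}{-2 + g} + 2 \sqrt{2}$)
$- \frac{58}{57} \left(38 + o{\left(0 \right)}\right) = - \frac{58}{57} \left(38 + \frac{1 + 2 \sqrt{2} \left(-2 + 0\right)}{-2 + 0}\right) = \left(-58\right) \frac{1}{57} \left(38 + \frac{1 + 2 \sqrt{2} \left(-2\right)}{-2}\right) = - \frac{58 \left(38 - \frac{1 - 4 \sqrt{2}}{2}\right)}{57} = - \frac{58 \left(38 - \left(\frac{1}{2} - 2 \sqrt{2}\right)\right)}{57} = - \frac{58 \left(\frac{75}{2} + 2 \sqrt{2}\right)}{57} = - \frac{725}{19} - \frac{116 \sqrt{2}}{57}$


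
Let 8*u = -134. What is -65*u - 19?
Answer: 4279/4 ≈ 1069.8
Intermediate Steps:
u = -67/4 (u = (1/8)*(-134) = -67/4 ≈ -16.750)
-65*u - 19 = -65*(-67/4) - 19 = 4355/4 - 19 = 4279/4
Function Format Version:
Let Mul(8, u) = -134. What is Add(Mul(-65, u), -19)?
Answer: Rational(4279, 4) ≈ 1069.8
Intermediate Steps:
u = Rational(-67, 4) (u = Mul(Rational(1, 8), -134) = Rational(-67, 4) ≈ -16.750)
Add(Mul(-65, u), -19) = Add(Mul(-65, Rational(-67, 4)), -19) = Add(Rational(4355, 4), -19) = Rational(4279, 4)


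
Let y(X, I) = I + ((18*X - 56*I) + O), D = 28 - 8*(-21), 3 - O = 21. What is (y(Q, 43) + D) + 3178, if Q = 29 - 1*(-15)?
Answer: 1783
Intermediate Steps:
O = -18 (O = 3 - 1*21 = 3 - 21 = -18)
Q = 44 (Q = 29 + 15 = 44)
D = 196 (D = 28 + 168 = 196)
y(X, I) = -18 - 55*I + 18*X (y(X, I) = I + ((18*X - 56*I) - 18) = I + ((-56*I + 18*X) - 18) = I + (-18 - 56*I + 18*X) = -18 - 55*I + 18*X)
(y(Q, 43) + D) + 3178 = ((-18 - 55*43 + 18*44) + 196) + 3178 = ((-18 - 2365 + 792) + 196) + 3178 = (-1591 + 196) + 3178 = -1395 + 3178 = 1783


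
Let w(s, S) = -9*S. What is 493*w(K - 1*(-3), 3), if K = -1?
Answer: -13311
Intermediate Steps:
493*w(K - 1*(-3), 3) = 493*(-9*3) = 493*(-27) = -13311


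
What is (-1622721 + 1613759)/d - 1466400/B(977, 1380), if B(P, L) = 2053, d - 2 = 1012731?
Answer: -1485090070186/2079140849 ≈ -714.28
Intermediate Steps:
d = 1012733 (d = 2 + 1012731 = 1012733)
(-1622721 + 1613759)/d - 1466400/B(977, 1380) = (-1622721 + 1613759)/1012733 - 1466400/2053 = -8962*1/1012733 - 1466400*1/2053 = -8962/1012733 - 1466400/2053 = -1485090070186/2079140849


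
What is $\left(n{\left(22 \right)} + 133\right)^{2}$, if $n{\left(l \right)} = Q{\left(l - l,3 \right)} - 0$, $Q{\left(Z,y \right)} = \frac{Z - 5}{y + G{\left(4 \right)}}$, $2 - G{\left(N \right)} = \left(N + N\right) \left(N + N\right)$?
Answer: $\frac{61653904}{3481} \approx 17712.0$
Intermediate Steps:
$G{\left(N \right)} = 2 - 4 N^{2}$ ($G{\left(N \right)} = 2 - \left(N + N\right) \left(N + N\right) = 2 - 2 N 2 N = 2 - 4 N^{2}$)
$Q{\left(Z,y \right)} = \frac{-5 + Z}{-62 + y}$ ($Q{\left(Z,y \right)} = \frac{Z - 5}{y + \left(2 - 4 \cdot 4^{2}\right)} = \frac{-5 + Z}{y + \left(2 - 64\right)} = \frac{-5 + Z}{y - 62} = \frac{-5 + Z}{-62 + y}$)
$n{\left(l \right)} = \frac{5}{59}$ ($n{\left(l \right)} = \frac{-5 + \left(l - l\right)}{-62 + 3} - 0 = \frac{-5 + 0}{-59} + 0 = \left(- \frac{1}{59}\right) \left(-5\right) + 0 = \frac{5}{59} + 0 = \frac{5}{59}$)
$\left(n{\left(22 \right)} + 133\right)^{2} = \left(\frac{5}{59} + 133\right)^{2} = \left(\frac{7852}{59}\right)^{2} = \frac{61653904}{3481}$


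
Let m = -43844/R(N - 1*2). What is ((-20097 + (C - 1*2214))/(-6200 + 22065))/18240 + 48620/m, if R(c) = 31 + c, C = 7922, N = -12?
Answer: -59795698093829/3171867873600 ≈ -18.852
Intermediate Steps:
m = -43844/17 (m = -43844/(31 + (-12 - 1*2)) = -43844/(31 + (-12 - 2)) = -43844/(31 - 14) = -43844/17 ≈ -2579.1)
((-20097 + (C - 1*2214))/(-6200 + 22065))/18240 + 48620/m = ((-20097 + (7922 - 1*2214))/(-6200 + 22065))/18240 + 48620/(-43844/17) = ((-20097 + (7922 - 2214))/15865)*(1/18240) + 48620*(-17/43844) = ((-20097 + 5708)*(1/15865))*(1/18240) - 206635/10961 = -14389*1/15865*(1/18240) - 206635/10961 = -14389/15865*1/18240 - 206635/10961 = -14389/289377600 - 206635/10961 = -59795698093829/3171867873600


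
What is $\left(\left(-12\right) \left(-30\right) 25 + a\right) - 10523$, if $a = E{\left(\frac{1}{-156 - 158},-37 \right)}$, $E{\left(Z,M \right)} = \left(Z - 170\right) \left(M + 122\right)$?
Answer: $- \frac{5015607}{314} \approx -15973.0$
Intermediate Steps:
$E{\left(Z,M \right)} = \left(-170 + Z\right) \left(122 + M\right)$
$a = - \frac{4537385}{314}$ ($a = -20740 - -6290 + \frac{122}{-156 - 158} - \frac{37}{-156 - 158} = -20740 + 6290 + \frac{122}{-314} - \frac{37}{-314} = -20740 + 6290 + 122 \left(- \frac{1}{314}\right) - - \frac{37}{314} = -20740 + 6290 - \frac{61}{157} + \frac{37}{314} = - \frac{4537385}{314} \approx -14450.0$)
$\left(\left(-12\right) \left(-30\right) 25 + a\right) - 10523 = \left(\left(-12\right) \left(-30\right) 25 - \frac{4537385}{314}\right) - 10523 = \left(360 \cdot 25 - \frac{4537385}{314}\right) - 10523 = \left(9000 - \frac{4537385}{314}\right) - 10523 = - \frac{1711385}{314} - 10523 = - \frac{5015607}{314}$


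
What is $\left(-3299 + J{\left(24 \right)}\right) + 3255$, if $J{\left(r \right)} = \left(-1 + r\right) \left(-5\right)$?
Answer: $-159$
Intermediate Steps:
$J{\left(r \right)} = 5 - 5 r$
$\left(-3299 + J{\left(24 \right)}\right) + 3255 = \left(-3299 + \left(5 - 120\right)\right) + 3255 = \left(-3299 - 115\right) + 3255 = -3414 + 3255 = -159$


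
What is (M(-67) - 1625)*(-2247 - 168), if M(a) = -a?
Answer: 3762570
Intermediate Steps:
(M(-67) - 1625)*(-2247 - 168) = (-1*(-67) - 1625)*(-2247 - 168) = (67 - 1625)*(-2415) = -1558*(-2415) = 3762570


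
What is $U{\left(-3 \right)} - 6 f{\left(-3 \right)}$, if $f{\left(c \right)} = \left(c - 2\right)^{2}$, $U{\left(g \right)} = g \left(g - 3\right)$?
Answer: $-132$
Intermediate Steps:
$U{\left(g \right)} = g \left(-3 + g\right)$
$f{\left(c \right)} = \left(-2 + c\right)^{2}$
$U{\left(-3 \right)} - 6 f{\left(-3 \right)} = - 3 \left(-3 - 3\right) - 6 \left(-2 - 3\right)^{2} = \left(-3\right) \left(-6\right) - 6 \left(-5\right)^{2} = 18 - 150 = -132$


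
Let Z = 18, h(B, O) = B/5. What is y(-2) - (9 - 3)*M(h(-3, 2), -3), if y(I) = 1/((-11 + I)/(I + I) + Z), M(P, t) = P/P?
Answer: -506/85 ≈ -5.9529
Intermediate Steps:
h(B, O) = B/5 (h(B, O) = B*(1/5) = B/5)
M(P, t) = 1
y(I) = 1/(18 + (-11 + I)/(2*I)) (y(I) = 1/((-11 + I)/(I + I) + 18) = 1/((-11 + I)/((2*I)) + 18) = 1/((-11 + I)*(1/(2*I)) + 18) = 1/((-11 + I)/(2*I) + 18) = 1/(18 + (-11 + I)/(2*I)))
y(-2) - (9 - 3)*M(h(-3, 2), -3) = 2*(-2)/(-11 + 37*(-2)) - (9 - 3) = 2*(-2)/(-11 - 74) - 6 = 2*(-2)/(-85) - 1*6 = 2*(-2)*(-1/85) - 6 = 4/85 - 6 = -506/85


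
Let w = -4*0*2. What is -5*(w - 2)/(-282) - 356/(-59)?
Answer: 49901/8319 ≈ 5.9984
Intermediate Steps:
w = 0 (w = 0*2 = 0)
-5*(w - 2)/(-282) - 356/(-59) = -5*(0 - 2)/(-282) - 356/(-59) = -5*(-2)*(-1/282) - 356*(-1/59) = 10*(-1/282) + 356/59 = -5/141 + 356/59 = 49901/8319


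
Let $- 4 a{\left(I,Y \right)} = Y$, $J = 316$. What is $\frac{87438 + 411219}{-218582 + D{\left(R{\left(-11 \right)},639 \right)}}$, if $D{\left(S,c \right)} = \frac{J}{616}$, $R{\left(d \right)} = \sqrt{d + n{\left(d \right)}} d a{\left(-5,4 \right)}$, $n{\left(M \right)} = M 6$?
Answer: $- \frac{76793178}{33661549} \approx -2.2813$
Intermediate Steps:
$a{\left(I,Y \right)} = - \frac{Y}{4}$
$n{\left(M \right)} = 6 M$
$R{\left(d \right)} = - \sqrt{7} d^{\frac{3}{2}}$ ($R{\left(d \right)} = \sqrt{d + 6 d} d \left(\left(- \frac{1}{4}\right) 4\right) = \sqrt{7 d} d \left(-1\right) = \sqrt{7} \sqrt{d} d \left(-1\right) = \sqrt{7} d^{\frac{3}{2}} \left(-1\right) = - \sqrt{7} d^{\frac{3}{2}}$)
$D{\left(S,c \right)} = \frac{79}{154}$ ($D{\left(S,c \right)} = \frac{316}{616} = 316 \cdot \frac{1}{616} = \frac{79}{154}$)
$\frac{87438 + 411219}{-218582 + D{\left(R{\left(-11 \right)},639 \right)}} = \frac{87438 + 411219}{-218582 + \frac{79}{154}} = \frac{498657}{- \frac{33661549}{154}} = 498657 \left(- \frac{154}{33661549}\right) = - \frac{76793178}{33661549}$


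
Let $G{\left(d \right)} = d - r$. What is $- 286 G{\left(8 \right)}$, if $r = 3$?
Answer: $-1430$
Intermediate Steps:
$G{\left(d \right)} = -3 + d$ ($G{\left(d \right)} = d - 3 = -3 + d$)
$- 286 G{\left(8 \right)} = - 286 \left(-3 + 8\right) = \left(-286\right) 5 = -1430$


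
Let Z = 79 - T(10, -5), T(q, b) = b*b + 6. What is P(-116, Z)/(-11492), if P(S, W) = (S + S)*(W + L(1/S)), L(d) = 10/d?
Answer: -64496/2873 ≈ -22.449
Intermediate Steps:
T(q, b) = 6 + b**2 (T(q, b) = b**2 + 6 = 6 + b**2)
Z = 48 (Z = 79 - (6 + (-5)**2) = 79 - (6 + 25) = 79 - 1*31 = 79 - 31 = 48)
P(S, W) = 2*S*(W + 10*S) (P(S, W) = (S + S)*(W + 10/(1/S)) = (2*S)*(W + 10*S) = 2*S*(W + 10*S))
P(-116, Z)/(-11492) = (2*(-116)*(48 + 10*(-116)))/(-11492) = (2*(-116)*(48 - 1160))*(-1/11492) = (2*(-116)*(-1112))*(-1/11492) = 257984*(-1/11492) = -64496/2873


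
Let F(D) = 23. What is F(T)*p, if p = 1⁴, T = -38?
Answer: 23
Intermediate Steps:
p = 1
F(T)*p = 23*1 = 23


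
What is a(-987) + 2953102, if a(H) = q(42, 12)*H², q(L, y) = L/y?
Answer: 12725387/2 ≈ 6.3627e+6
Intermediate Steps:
a(H) = 7*H²/2 (a(H) = (42/12)*H² = (42*(1/12))*H² = 7*H²/2)
a(-987) + 2953102 = (7/2)*(-987)² + 2953102 = (7/2)*974169 + 2953102 = 6819183/2 + 2953102 = 12725387/2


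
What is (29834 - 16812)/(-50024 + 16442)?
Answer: -6511/16791 ≈ -0.38777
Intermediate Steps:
(29834 - 16812)/(-50024 + 16442) = 13022/(-33582) = 13022*(-1/33582) = -6511/16791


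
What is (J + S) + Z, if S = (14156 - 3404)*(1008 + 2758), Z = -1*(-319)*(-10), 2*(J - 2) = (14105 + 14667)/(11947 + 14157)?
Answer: 528460399081/13052 ≈ 4.0489e+7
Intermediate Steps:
J = 33297/13052 (J = 2 + ((14105 + 14667)/(11947 + 14157))/2 = 2 + (28772/26104)/2 = 2 + (28772*(1/26104))/2 = 2 + (½)*(7193/6526) = 2 + 7193/13052 = 33297/13052 ≈ 2.5511)
Z = -3190 (Z = 319*(-10) = -3190)
S = 40492032 (S = 10752*3766 = 40492032)
(J + S) + Z = (33297/13052 + 40492032) - 3190 = 528502034961/13052 - 3190 = 528460399081/13052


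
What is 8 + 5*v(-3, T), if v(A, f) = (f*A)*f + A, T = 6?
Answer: -547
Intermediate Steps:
v(A, f) = A + A*f**2 (v(A, f) = (A*f)*f + A = A*f**2 + A = A + A*f**2)
8 + 5*v(-3, T) = 8 + 5*(-3*(1 + 6**2)) = 8 + 5*(-3*(1 + 36)) = 8 + 5*(-3*37) = 8 + 5*(-111) = 8 - 555 = -547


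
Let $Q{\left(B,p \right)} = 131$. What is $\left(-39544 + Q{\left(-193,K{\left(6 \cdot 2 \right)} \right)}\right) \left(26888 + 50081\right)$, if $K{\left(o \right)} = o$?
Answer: $-3033579197$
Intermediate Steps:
$\left(-39544 + Q{\left(-193,K{\left(6 \cdot 2 \right)} \right)}\right) \left(26888 + 50081\right) = \left(-39544 + 131\right) \left(26888 + 50081\right) = \left(-39413\right) 76969 = -3033579197$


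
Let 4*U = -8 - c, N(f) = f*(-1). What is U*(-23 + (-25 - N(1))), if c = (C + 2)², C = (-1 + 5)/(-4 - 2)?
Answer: 1034/9 ≈ 114.89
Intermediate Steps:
N(f) = -f
C = -⅔ (C = 4/(-6) = 4*(-⅙) = -⅔ ≈ -0.66667)
c = 16/9 (c = (-⅔ + 2)² = (4/3)² = 16/9 ≈ 1.7778)
U = -22/9 (U = (-8 - 1*16/9)/4 = (-8 - 16/9)/4 = (¼)*(-88/9) = -22/9 ≈ -2.4444)
U*(-23 + (-25 - N(1))) = -22*(-23 + (-25 - (-1)))/9 = -22*(-23 + (-25 - 1*(-1)))/9 = -22*(-23 + (-25 + 1))/9 = -22*(-23 - 24)/9 = -22/9*(-47) = 1034/9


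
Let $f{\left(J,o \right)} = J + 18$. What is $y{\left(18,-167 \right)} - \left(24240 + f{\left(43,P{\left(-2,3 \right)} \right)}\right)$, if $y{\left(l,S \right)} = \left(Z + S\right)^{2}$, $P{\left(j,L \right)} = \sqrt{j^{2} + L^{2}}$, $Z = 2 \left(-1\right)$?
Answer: $4260$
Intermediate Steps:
$Z = -2$
$P{\left(j,L \right)} = \sqrt{L^{2} + j^{2}}$
$f{\left(J,o \right)} = 18 + J$
$y{\left(l,S \right)} = \left(-2 + S\right)^{2}$
$y{\left(18,-167 \right)} - \left(24240 + f{\left(43,P{\left(-2,3 \right)} \right)}\right) = \left(-2 - 167\right)^{2} - 24301 = \left(-169\right)^{2} - 24301 = 28561 - 24301 = 4260$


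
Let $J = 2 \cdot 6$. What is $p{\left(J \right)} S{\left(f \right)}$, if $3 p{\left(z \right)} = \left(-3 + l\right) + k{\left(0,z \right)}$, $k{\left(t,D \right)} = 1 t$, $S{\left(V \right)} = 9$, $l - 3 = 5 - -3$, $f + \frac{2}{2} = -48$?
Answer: $24$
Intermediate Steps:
$f = -49$ ($f = -1 - 48 = -49$)
$l = 11$ ($l = 3 + \left(5 - -3\right) = 3 + \left(5 + 3\right) = 3 + 8 = 11$)
$k{\left(t,D \right)} = t$
$J = 12$
$p{\left(z \right)} = \frac{8}{3}$ ($p{\left(z \right)} = \frac{\left(-3 + 11\right) + 0}{3} = \frac{8 + 0}{3} = \frac{1}{3} \cdot 8 = \frac{8}{3}$)
$p{\left(J \right)} S{\left(f \right)} = \frac{8}{3} \cdot 9 = 24$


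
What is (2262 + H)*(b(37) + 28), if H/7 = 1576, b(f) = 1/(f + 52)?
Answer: 33141942/89 ≈ 3.7238e+5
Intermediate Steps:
b(f) = 1/(52 + f)
H = 11032 (H = 7*1576 = 11032)
(2262 + H)*(b(37) + 28) = (2262 + 11032)*(1/(52 + 37) + 28) = 13294*(1/89 + 28) = 13294*(2493/89) = 33141942/89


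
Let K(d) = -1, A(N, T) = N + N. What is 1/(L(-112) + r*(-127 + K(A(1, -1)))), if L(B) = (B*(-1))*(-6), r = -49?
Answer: 1/5600 ≈ 0.00017857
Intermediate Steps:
A(N, T) = 2*N
L(B) = 6*B (L(B) = -B*(-6) = 6*B)
1/(L(-112) + r*(-127 + K(A(1, -1)))) = 1/(6*(-112) - 49*(-127 - 1)) = 1/(-672 - 49*(-128)) = 1/(-672 + 6272) = 1/5600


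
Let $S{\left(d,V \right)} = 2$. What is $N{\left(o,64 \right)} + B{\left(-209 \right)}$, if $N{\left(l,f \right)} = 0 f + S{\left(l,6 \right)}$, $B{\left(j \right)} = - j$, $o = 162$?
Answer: $211$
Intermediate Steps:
$N{\left(l,f \right)} = 2$ ($N{\left(l,f \right)} = 0 f + 2 = 0 + 2 = 2$)
$N{\left(o,64 \right)} + B{\left(-209 \right)} = 2 - -209 = 2 + 209 = 211$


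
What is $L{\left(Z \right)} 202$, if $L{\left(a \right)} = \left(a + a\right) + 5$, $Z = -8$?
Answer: $-2222$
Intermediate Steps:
$L{\left(a \right)} = 5 + 2 a$ ($L{\left(a \right)} = 2 a + 5 = 5 + 2 a$)
$L{\left(Z \right)} 202 = \left(5 + 2 \left(-8\right)\right) 202 = \left(5 - 16\right) 202 = \left(-11\right) 202 = -2222$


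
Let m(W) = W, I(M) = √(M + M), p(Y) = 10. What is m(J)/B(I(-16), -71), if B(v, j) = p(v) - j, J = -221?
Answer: -221/81 ≈ -2.7284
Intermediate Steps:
I(M) = √2*√M (I(M) = √(2*M) = √2*√M)
B(v, j) = 10 - j
m(J)/B(I(-16), -71) = -221/(10 - 1*(-71)) = -221/(10 + 71) = -221/81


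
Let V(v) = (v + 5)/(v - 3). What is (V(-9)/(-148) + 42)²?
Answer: 347710609/197136 ≈ 1763.8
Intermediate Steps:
V(v) = (5 + v)/(-3 + v)
(V(-9)/(-148) + 42)² = (((5 - 9)/(-3 - 9))/(-148) + 42)² = ((-4/(-12))*(-1/148) + 42)² = (-1/12*(-4)*(-1/148) + 42)² = ((⅓)*(-1/148) + 42)² = (-1/444 + 42)² = (18647/444)² = 347710609/197136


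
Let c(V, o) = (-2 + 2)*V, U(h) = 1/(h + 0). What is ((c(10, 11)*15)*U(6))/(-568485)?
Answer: 0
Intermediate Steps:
U(h) = 1/h
c(V, o) = 0 (c(V, o) = 0*V = 0)
((c(10, 11)*15)*U(6))/(-568485) = ((0*15)/6)/(-568485) = (0*(⅙))*(-1/568485) = 0*(-1/568485) = 0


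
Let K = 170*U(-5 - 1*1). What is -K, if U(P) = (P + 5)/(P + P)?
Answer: -85/6 ≈ -14.167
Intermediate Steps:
U(P) = (5 + P)/(2*P) (U(P) = (5 + P)/((2*P)) = (5 + P)*(1/(2*P)) = (5 + P)/(2*P))
K = 85/6 (K = 170*((5 + (-5 - 1*1))/(2*(-5 - 1*1))) = 170*((5 + (-5 - 1))/(2*(-5 - 1))) = 170*((½)*(5 - 6)/(-6)) = 170*((½)*(-⅙)*(-1)) = 170*(1/12) = 85/6 ≈ 14.167)
-K = -1*85/6 = -85/6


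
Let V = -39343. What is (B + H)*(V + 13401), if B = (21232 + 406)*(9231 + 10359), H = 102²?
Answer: -10996783292208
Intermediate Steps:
H = 10404
B = 423888420 (B = 21638*19590 = 423888420)
(B + H)*(V + 13401) = (423888420 + 10404)*(-39343 + 13401) = 423898824*(-25942) = -10996783292208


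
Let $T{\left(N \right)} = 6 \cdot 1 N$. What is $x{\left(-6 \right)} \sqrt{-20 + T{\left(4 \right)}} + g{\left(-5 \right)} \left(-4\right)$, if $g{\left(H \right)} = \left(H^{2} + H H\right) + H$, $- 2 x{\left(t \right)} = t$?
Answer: $-174$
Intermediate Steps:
$x{\left(t \right)} = - \frac{t}{2}$
$g{\left(H \right)} = H + 2 H^{2}$ ($g{\left(H \right)} = \left(H^{2} + H^{2}\right) + H = 2 H^{2} + H = H + 2 H^{2}$)
$T{\left(N \right)} = 6 N$
$x{\left(-6 \right)} \sqrt{-20 + T{\left(4 \right)}} + g{\left(-5 \right)} \left(-4\right) = \left(- \frac{1}{2}\right) \left(-6\right) \sqrt{-20 + 6 \cdot 4} + - 5 \left(1 + 2 \left(-5\right)\right) \left(-4\right) = 3 \sqrt{-20 + 24} + - 5 \left(1 - 10\right) \left(-4\right) = 3 \sqrt{4} + \left(-5\right) \left(-9\right) \left(-4\right) = 3 \cdot 2 + 45 \left(-4\right) = 6 - 180 = -174$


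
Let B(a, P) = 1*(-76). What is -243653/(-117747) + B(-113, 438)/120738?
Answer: 4901537857/2369422881 ≈ 2.0687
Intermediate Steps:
B(a, P) = -76
-243653/(-117747) + B(-113, 438)/120738 = -243653/(-117747) - 76/120738 = -243653*(-1/117747) - 76*1/120738 = 243653/117747 - 38/60369 = 4901537857/2369422881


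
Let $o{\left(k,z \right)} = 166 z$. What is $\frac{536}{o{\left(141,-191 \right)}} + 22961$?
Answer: $\frac{364000465}{15853} \approx 22961.0$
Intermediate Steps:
$\frac{536}{o{\left(141,-191 \right)}} + 22961 = \frac{536}{166 \left(-191\right)} + 22961 = \frac{536}{-31706} + 22961 = 536 \left(- \frac{1}{31706}\right) + 22961 = - \frac{268}{15853} + 22961 = \frac{364000465}{15853}$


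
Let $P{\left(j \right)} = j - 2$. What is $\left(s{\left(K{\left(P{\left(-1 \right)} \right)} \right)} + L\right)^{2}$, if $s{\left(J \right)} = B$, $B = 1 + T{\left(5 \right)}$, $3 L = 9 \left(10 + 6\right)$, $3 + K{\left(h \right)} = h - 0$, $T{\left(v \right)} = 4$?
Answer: $2809$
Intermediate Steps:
$P{\left(j \right)} = -2 + j$
$K{\left(h \right)} = -3 + h$ ($K{\left(h \right)} = -3 + \left(h - 0\right) = -3 + \left(h + 0\right) = -3 + h$)
$L = 48$ ($L = \frac{9 \left(10 + 6\right)}{3} = \frac{9 \cdot 16}{3} = \frac{1}{3} \cdot 144 = 48$)
$B = 5$ ($B = 1 + 4 = 5$)
$s{\left(J \right)} = 5$
$\left(s{\left(K{\left(P{\left(-1 \right)} \right)} \right)} + L\right)^{2} = \left(5 + 48\right)^{2} = 53^{2} = 2809$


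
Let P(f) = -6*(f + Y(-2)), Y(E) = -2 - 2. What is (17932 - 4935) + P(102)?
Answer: 12409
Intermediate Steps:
Y(E) = -4
P(f) = 24 - 6*f (P(f) = -6*(f - 4) = -6*(-4 + f) = 24 - 6*f)
(17932 - 4935) + P(102) = (17932 - 4935) + (24 - 6*102) = 12997 + (24 - 612) = 12997 - 588 = 12409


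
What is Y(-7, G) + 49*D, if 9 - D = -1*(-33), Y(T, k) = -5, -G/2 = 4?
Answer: -1181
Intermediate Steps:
G = -8 (G = -2*4 = -8)
D = -24 (D = 9 - (-1)*(-33) = 9 - 1*33 = 9 - 33 = -24)
Y(-7, G) + 49*D = -5 + 49*(-24) = -5 - 1176 = -1181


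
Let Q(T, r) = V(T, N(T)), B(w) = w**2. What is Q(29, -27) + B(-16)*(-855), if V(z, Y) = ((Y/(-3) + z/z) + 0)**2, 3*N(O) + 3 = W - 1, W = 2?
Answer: -17729159/81 ≈ -2.1888e+5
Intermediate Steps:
N(O) = -2/3 (N(O) = -1 + (2 - 1)/3 = -1 + (1/3)*1 = -1 + 1/3 = -2/3)
V(z, Y) = (1 - Y/3)**2 (V(z, Y) = ((Y*(-1/3) + 1) + 0)**2 = ((-Y/3 + 1) + 0)**2 = ((1 - Y/3) + 0)**2 = (1 - Y/3)**2)
Q(T, r) = 121/81 (Q(T, r) = (-3 - 2/3)**2/9 = (-11/3)**2/9 = (1/9)*(121/9) = 121/81)
Q(29, -27) + B(-16)*(-855) = 121/81 + (-16)**2*(-855) = 121/81 + 256*(-855) = 121/81 - 218880 = -17729159/81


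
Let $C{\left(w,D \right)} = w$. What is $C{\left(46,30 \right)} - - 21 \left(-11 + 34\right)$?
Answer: $529$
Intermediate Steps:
$C{\left(46,30 \right)} - - 21 \left(-11 + 34\right) = 46 - - 21 \left(-11 + 34\right) = 46 - \left(-21\right) 23 = 46 - -483 = 46 + 483 = 529$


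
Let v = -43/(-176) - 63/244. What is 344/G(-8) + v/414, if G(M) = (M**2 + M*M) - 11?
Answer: 169884527/57781152 ≈ 2.9401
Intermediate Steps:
G(M) = -11 + 2*M**2 (G(M) = (M**2 + M**2) - 11 = 2*M**2 - 11 = -11 + 2*M**2)
v = -149/10736 (v = -43*(-1/176) - 63*1/244 = 43/176 - 63/244 = -149/10736 ≈ -0.013879)
344/G(-8) + v/414 = 344/(-11 + 2*(-8)**2) - 149/10736/414 = 344/(-11 + 2*64) - 149/10736*1/414 = 344/(-11 + 128) - 149/4444704 = 344/117 - 149/4444704 = 169884527/57781152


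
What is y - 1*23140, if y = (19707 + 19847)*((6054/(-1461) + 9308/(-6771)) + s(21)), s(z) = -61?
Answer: -8752195492714/3297477 ≈ -2.6542e+6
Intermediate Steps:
y = -8675891874934/3297477 (y = (19707 + 19847)*((6054/(-1461) + 9308/(-6771)) - 61) = 39554*((6054*(-1/1461) + 9308*(-1/6771)) - 61) = 39554*((-2018/487 - 9308/6771) - 61) = 39554*(-18196874/3297477 - 61) = 39554*(-219342971/3297477) = -8675891874934/3297477 ≈ -2.6311e+6)
y - 1*23140 = -8675891874934/3297477 - 1*23140 = -8675891874934/3297477 - 23140 = -8752195492714/3297477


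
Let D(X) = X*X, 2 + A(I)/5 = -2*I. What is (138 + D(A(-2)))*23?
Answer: 5474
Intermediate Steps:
A(I) = -10 - 10*I (A(I) = -10 + 5*(-2*I) = -10 - 10*I)
D(X) = X**2
(138 + D(A(-2)))*23 = (138 + (-10 - 10*(-2))**2)*23 = (138 + (-10 + 20)**2)*23 = (138 + 10**2)*23 = (138 + 100)*23 = 238*23 = 5474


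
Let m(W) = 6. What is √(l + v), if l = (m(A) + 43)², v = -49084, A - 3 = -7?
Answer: 3*I*√5187 ≈ 216.06*I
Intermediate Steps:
A = -4 (A = 3 - 7 = -4)
l = 2401 (l = (6 + 43)² = 49² = 2401)
√(l + v) = √(2401 - 49084) = √(-46683) = 3*I*√5187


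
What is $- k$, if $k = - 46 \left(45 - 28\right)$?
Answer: $782$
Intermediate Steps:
$k = -782$ ($k = \left(-46\right) 17 = -782$)
$- k = \left(-1\right) \left(-782\right) = 782$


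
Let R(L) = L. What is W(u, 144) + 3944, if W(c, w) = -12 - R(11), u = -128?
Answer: 3921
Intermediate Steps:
W(c, w) = -23 (W(c, w) = -12 - 1*11 = -12 - 11 = -23)
W(u, 144) + 3944 = -23 + 3944 = 3921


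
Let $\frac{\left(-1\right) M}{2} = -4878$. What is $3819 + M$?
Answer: $13575$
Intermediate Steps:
$M = 9756$ ($M = \left(-2\right) \left(-4878\right) = 9756$)
$3819 + M = 3819 + 9756 = 13575$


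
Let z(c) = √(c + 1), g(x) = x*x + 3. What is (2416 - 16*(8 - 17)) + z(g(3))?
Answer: 2560 + √13 ≈ 2563.6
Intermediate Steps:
g(x) = 3 + x² (g(x) = x² + 3 = 3 + x²)
z(c) = √(1 + c)
(2416 - 16*(8 - 17)) + z(g(3)) = (2416 - 16*(8 - 17)) + √(1 + (3 + 3²)) = (2416 - 16*(-9)) + √(1 + (3 + 9)) = (2416 + 144) + √(1 + 12) = 2560 + √13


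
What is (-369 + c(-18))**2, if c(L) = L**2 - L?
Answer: 729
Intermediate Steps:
(-369 + c(-18))**2 = (-369 - 18*(-1 - 18))**2 = (-369 - 18*(-19))**2 = (-369 + 342)**2 = (-27)**2 = 729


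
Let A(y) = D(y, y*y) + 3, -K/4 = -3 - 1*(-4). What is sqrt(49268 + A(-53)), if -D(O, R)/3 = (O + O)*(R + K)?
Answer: sqrt(941261) ≈ 970.19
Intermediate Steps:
K = -4 (K = -4*(-3 - 1*(-4)) = -4*(-3 + 4) = -4*1 = -4)
D(O, R) = -6*O*(-4 + R) (D(O, R) = -3*(O + O)*(R - 4) = -3*2*O*(-4 + R) = -6*O*(-4 + R))
A(y) = 3 + 6*y*(4 - y**2) (A(y) = 6*y*(4 - y*y) + 3 = 6*y*(4 - y**2) + 3 = 3 + 6*y*(4 - y**2))
sqrt(49268 + A(-53)) = sqrt(49268 + (3 - 6*(-53)**3 + 24*(-53))) = sqrt(49268 + (3 - 6*(-148877) - 1272)) = sqrt(49268 + (3 + 893262 - 1272)) = sqrt(49268 + 891993) = sqrt(941261)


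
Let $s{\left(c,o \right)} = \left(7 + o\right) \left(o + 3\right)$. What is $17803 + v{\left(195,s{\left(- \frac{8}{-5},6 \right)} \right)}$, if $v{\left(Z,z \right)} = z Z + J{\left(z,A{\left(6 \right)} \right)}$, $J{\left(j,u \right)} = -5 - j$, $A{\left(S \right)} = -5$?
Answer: $40496$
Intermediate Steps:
$s{\left(c,o \right)} = \left(3 + o\right) \left(7 + o\right)$ ($s{\left(c,o \right)} = \left(7 + o\right) \left(3 + o\right) = \left(3 + o\right) \left(7 + o\right)$)
$v{\left(Z,z \right)} = -5 - z + Z z$ ($v{\left(Z,z \right)} = z Z - \left(5 + z\right) = Z z - \left(5 + z\right) = -5 - z + Z z$)
$17803 + v{\left(195,s{\left(- \frac{8}{-5},6 \right)} \right)} = 17803 - \left(62 + 60 - 195 \left(21 + 6^{2} + 10 \cdot 6\right)\right) = 17803 - \left(122 - 195 \left(21 + 36 + 60\right)\right) = 17803 - -22693 = 17803 + 22693 = 40496$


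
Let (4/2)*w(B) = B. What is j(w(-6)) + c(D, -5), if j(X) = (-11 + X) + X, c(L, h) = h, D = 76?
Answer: -22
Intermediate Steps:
w(B) = B/2
j(X) = -11 + 2*X
j(w(-6)) + c(D, -5) = (-11 + 2*((½)*(-6))) - 5 = (-11 + 2*(-3)) - 5 = (-11 - 6) - 5 = -17 - 5 = -22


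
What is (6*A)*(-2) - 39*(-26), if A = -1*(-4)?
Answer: 966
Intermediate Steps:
A = 4
(6*A)*(-2) - 39*(-26) = (6*4)*(-2) - 39*(-26) = 24*(-2) + 1014 = -48 + 1014 = 966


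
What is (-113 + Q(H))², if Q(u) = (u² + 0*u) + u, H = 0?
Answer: 12769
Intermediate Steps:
Q(u) = u + u² (Q(u) = (u² + 0) + u = u² + u = u + u²)
(-113 + Q(H))² = (-113 + 0*(1 + 0))² = (-113 + 0*1)² = (-113 + 0)² = (-113)² = 12769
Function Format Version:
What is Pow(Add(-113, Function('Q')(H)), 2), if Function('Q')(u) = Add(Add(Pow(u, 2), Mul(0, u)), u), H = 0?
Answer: 12769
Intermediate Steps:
Function('Q')(u) = Add(u, Pow(u, 2)) (Function('Q')(u) = Add(Add(Pow(u, 2), 0), u) = Add(Pow(u, 2), u) = Add(u, Pow(u, 2)))
Pow(Add(-113, Function('Q')(H)), 2) = Pow(Add(-113, Mul(0, Add(1, 0))), 2) = Pow(Add(-113, Mul(0, 1)), 2) = Pow(Add(-113, 0), 2) = Pow(-113, 2) = 12769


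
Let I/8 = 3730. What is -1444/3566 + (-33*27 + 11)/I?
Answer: -288919/665059 ≈ -0.43443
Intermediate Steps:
I = 29840 (I = 8*3730 = 29840)
-1444/3566 + (-33*27 + 11)/I = -1444/3566 + (-33*27 + 11)/29840 = -1444*1/3566 + (-891 + 11)*(1/29840) = -722/1783 - 880*1/29840 = -722/1783 - 11/373 = -288919/665059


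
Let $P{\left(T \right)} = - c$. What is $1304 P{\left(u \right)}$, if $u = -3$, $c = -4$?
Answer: $5216$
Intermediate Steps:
$P{\left(T \right)} = 4$ ($P{\left(T \right)} = \left(-1\right) \left(-4\right) = 4$)
$1304 P{\left(u \right)} = 1304 \cdot 4 = 5216$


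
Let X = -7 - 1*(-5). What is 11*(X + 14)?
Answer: 132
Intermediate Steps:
X = -2 (X = -7 + 5 = -2)
11*(X + 14) = 11*(-2 + 14) = 11*12 = 132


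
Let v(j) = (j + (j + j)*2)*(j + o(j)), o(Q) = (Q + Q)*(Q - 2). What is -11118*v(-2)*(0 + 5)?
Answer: 7782600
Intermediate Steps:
o(Q) = 2*Q*(-2 + Q) (o(Q) = (2*Q)*(-2 + Q) = 2*Q*(-2 + Q))
v(j) = 5*j*(j + 2*j*(-2 + j)) (v(j) = (j + (j + j)*2)*(j + 2*j*(-2 + j)) = (j + (2*j)*2)*(j + 2*j*(-2 + j)) = (j + 4*j)*(j + 2*j*(-2 + j)) = (5*j)*(j + 2*j*(-2 + j)) = 5*j*(j + 2*j*(-2 + j)))
-11118*v(-2)*(0 + 5) = -11118*(-2)**2*(-15 + 10*(-2))*(0 + 5) = -11118*4*(-15 - 20)*5 = -11118*4*(-35)*5 = -(-1556520)*5 = -11118*(-700) = 7782600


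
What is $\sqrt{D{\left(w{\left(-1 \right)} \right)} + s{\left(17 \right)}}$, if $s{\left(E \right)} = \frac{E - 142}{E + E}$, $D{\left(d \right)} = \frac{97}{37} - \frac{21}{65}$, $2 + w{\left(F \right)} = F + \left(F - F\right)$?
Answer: $\frac{i \sqrt{9213271210}}{81770} \approx 1.1739 i$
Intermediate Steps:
$w{\left(F \right)} = -2 + F$ ($w{\left(F \right)} = -2 + \left(F + \left(F - F\right)\right) = -2 + \left(F + 0\right) = -2 + F$)
$D{\left(d \right)} = \frac{5528}{2405}$ ($D{\left(d \right)} = 97 \cdot \frac{1}{37} - \frac{21}{65} = \frac{97}{37} - \frac{21}{65} = \frac{5528}{2405}$)
$s{\left(E \right)} = \frac{-142 + E}{2 E}$
$\sqrt{D{\left(w{\left(-1 \right)} \right)} + s{\left(17 \right)}} = \sqrt{\frac{5528}{2405} + \frac{-142 + 17}{2 \cdot 17}} = \sqrt{\frac{5528}{2405} + \frac{1}{2} \cdot \frac{1}{17} \left(-125\right)} = \sqrt{\frac{5528}{2405} - \frac{125}{34}} = \sqrt{- \frac{112673}{81770}} = \frac{i \sqrt{9213271210}}{81770}$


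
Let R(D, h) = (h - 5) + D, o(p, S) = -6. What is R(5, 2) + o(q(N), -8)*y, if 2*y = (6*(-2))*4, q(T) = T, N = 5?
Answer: 146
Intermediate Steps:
R(D, h) = -5 + D + h (R(D, h) = (-5 + h) + D = -5 + D + h)
y = -24 (y = ((6*(-2))*4)/2 = (-12*4)/2 = (½)*(-48) = -24)
R(5, 2) + o(q(N), -8)*y = (-5 + 5 + 2) - 6*(-24) = 2 + 144 = 146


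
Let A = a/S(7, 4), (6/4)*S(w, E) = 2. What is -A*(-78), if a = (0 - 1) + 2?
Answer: 117/2 ≈ 58.500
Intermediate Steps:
S(w, E) = 4/3 (S(w, E) = (⅔)*2 = 4/3)
a = 1 (a = -1 + 2 = 1)
A = ¾ (A = 1/(4/3) = 1*(¾) = ¾ ≈ 0.75000)
-A*(-78) = -1*¾*(-78) = -¾*(-78) = 117/2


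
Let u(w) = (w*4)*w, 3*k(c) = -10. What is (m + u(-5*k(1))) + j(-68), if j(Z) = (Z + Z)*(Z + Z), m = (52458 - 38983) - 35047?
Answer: -17684/9 ≈ -1964.9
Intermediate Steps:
k(c) = -10/3 (k(c) = (⅓)*(-10) = -10/3)
u(w) = 4*w² (u(w) = (4*w)*w = 4*w²)
m = -21572 (m = 13475 - 35047 = -21572)
j(Z) = 4*Z² (j(Z) = (2*Z)*(2*Z) = 4*Z²)
(m + u(-5*k(1))) + j(-68) = (-21572 + 4*(-5*(-10/3))²) + 4*(-68)² = (-21572 + 4*(50/3)²) + 4*4624 = (-21572 + 4*(2500/9)) + 18496 = (-21572 + 10000/9) + 18496 = -184148/9 + 18496 = -17684/9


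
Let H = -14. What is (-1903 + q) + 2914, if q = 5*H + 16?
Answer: 957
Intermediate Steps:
q = -54 (q = 5*(-14) + 16 = -70 + 16 = -54)
(-1903 + q) + 2914 = (-1903 - 54) + 2914 = -1957 + 2914 = 957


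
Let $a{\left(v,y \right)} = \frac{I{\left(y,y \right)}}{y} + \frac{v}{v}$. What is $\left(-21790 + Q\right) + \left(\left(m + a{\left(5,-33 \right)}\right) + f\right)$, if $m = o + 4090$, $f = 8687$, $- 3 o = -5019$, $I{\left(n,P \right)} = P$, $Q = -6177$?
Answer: $-13515$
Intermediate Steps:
$a{\left(v,y \right)} = 2$ ($a{\left(v,y \right)} = \frac{y}{y} + \frac{v}{v} = 1 + 1 = 2$)
$o = 1673$ ($o = \left(- \frac{1}{3}\right) \left(-5019\right) = 1673$)
$m = 5763$ ($m = 1673 + 4090 = 5763$)
$\left(-21790 + Q\right) + \left(\left(m + a{\left(5,-33 \right)}\right) + f\right) = \left(-21790 - 6177\right) + \left(\left(5763 + 2\right) + 8687\right) = -27967 + \left(5765 + 8687\right) = -27967 + 14452 = -13515$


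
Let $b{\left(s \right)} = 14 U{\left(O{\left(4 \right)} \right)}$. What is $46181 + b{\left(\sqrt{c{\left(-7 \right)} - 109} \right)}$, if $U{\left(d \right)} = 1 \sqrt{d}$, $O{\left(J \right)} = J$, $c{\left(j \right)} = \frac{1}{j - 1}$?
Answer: $46209$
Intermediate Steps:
$c{\left(j \right)} = \frac{1}{-1 + j}$
$U{\left(d \right)} = \sqrt{d}$
$b{\left(s \right)} = 28$ ($b{\left(s \right)} = 14 \sqrt{4} = 14 \cdot 2 = 28$)
$46181 + b{\left(\sqrt{c{\left(-7 \right)} - 109} \right)} = 46181 + 28 = 46209$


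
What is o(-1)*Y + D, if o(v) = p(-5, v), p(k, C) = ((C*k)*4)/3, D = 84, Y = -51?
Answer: -256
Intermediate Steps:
p(k, C) = 4*C*k/3 (p(k, C) = (4*C*k)*(⅓) = 4*C*k/3)
o(v) = -20*v/3 (o(v) = (4/3)*v*(-5) = -20*v/3)
o(-1)*Y + D = -20/3*(-1)*(-51) + 84 = (20/3)*(-51) + 84 = -340 + 84 = -256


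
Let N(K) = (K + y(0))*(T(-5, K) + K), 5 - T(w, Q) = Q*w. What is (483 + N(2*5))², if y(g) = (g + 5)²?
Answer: 7606564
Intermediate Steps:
T(w, Q) = 5 - Q*w
y(g) = (5 + g)²
N(K) = (5 + 6*K)*(25 + K) (N(K) = (K + (5 + 0)²)*((5 - 1*K*(-5)) + K) = (K + 5²)*((5 + 5*K) + K) = (K + 25)*(5 + 6*K) = (25 + K)*(5 + 6*K) = (5 + 6*K)*(25 + K))
(483 + N(2*5))² = (483 + (125 + 6*(2*5)² + 155*(2*5)))² = (483 + (125 + 6*10² + 155*10))² = (483 + (125 + 6*100 + 1550))² = (483 + (125 + 600 + 1550))² = (483 + 2275)² = 2758² = 7606564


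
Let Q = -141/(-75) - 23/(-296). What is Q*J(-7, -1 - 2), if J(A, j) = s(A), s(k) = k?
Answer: -101409/7400 ≈ -13.704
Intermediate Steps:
Q = 14487/7400 (Q = -141*(-1/75) - 23*(-1/296) = 47/25 + 23/296 = 14487/7400 ≈ 1.9577)
J(A, j) = A
Q*J(-7, -1 - 2) = (14487/7400)*(-7) = -101409/7400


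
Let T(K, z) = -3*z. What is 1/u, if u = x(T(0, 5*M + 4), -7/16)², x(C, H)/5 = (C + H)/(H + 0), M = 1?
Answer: 49/4818025 ≈ 1.0170e-5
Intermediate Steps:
x(C, H) = 5*(C + H)/H (x(C, H) = 5*((C + H)/(H + 0)) = 5*((C + H)/H) = 5*(C + H)/H)
u = 4818025/49 (u = (5 + 5*(-3*(5*1 + 4))/((-7/16)))² = (5 + 5*(-3*(5 + 4))/((-7*1/16)))² = (5 + 5*(-3*9)/(-7/16))² = (5 + 5*(-27)*(-16/7))² = (5 + 2160/7)² = (2195/7)² = 4818025/49 ≈ 98327.)
1/u = 1/(4818025/49) = 49/4818025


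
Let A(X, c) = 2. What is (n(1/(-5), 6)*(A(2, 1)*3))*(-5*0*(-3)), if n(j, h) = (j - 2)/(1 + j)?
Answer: 0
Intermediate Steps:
n(j, h) = (-2 + j)/(1 + j)
(n(1/(-5), 6)*(A(2, 1)*3))*(-5*0*(-3)) = (((-2 + 1/(-5))/(1 + 1/(-5)))*(2*3))*(-5*0*(-3)) = (((-2 - ⅕)/(1 - ⅕))*6)*(0*(-3)) = ((-11/5/(⅘))*6)*0 = (((5/4)*(-11/5))*6)*0 = -11/4*6*0 = -33/2*0 = 0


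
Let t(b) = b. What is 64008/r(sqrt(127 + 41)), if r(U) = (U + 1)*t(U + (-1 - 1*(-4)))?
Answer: 3648456/8851 - 170688*sqrt(42)/8851 ≈ 287.23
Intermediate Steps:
r(U) = (1 + U)*(3 + U) (r(U) = (U + 1)*(U + (-1 - 1*(-4))) = (1 + U)*(U + (-1 + 4)) = (1 + U)*(U + 3) = (1 + U)*(3 + U))
64008/r(sqrt(127 + 41)) = 64008/(((1 + sqrt(127 + 41))*(3 + sqrt(127 + 41)))) = 64008/(((1 + sqrt(168))*(3 + sqrt(168)))) = 64008/(((1 + 2*sqrt(42))*(3 + 2*sqrt(42)))) = 64008*(1/((1 + 2*sqrt(42))*(3 + 2*sqrt(42)))) = 64008/((1 + 2*sqrt(42))*(3 + 2*sqrt(42)))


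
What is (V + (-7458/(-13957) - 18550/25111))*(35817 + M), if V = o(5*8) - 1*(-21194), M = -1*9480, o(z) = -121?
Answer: 194511169771010883/350474227 ≈ 5.5499e+8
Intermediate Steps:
M = -9480
V = 21073 (V = -121 - 1*(-21194) = -121 + 21194 = 21073)
(V + (-7458/(-13957) - 18550/25111))*(35817 + M) = (21073 + (-7458/(-13957) - 18550/25111))*(35817 - 9480) = (21073 + (-7458*(-1/13957) - 18550*1/25111))*26337 = (21073 + (7458/13957 - 18550/25111))*26337 = (21073 - 71624512/350474227)*26337 = (7385471761059/350474227)*26337 = 194511169771010883/350474227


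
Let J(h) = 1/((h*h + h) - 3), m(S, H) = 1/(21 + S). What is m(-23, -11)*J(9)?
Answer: -1/174 ≈ -0.0057471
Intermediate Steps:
J(h) = 1/(-3 + h + h²) (J(h) = 1/((h² + h) - 3) = 1/((h + h²) - 3) = 1/(-3 + h + h²))
m(-23, -11)*J(9) = 1/((21 - 23)*(-3 + 9 + 9²)) = 1/((-2)*(-3 + 9 + 81)) = -½/87 = -½*1/87 = -1/174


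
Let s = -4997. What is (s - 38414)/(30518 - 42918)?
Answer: 43411/12400 ≈ 3.5009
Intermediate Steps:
(s - 38414)/(30518 - 42918) = (-4997 - 38414)/(30518 - 42918) = -43411/(-12400) = -43411*(-1/12400) = 43411/12400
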